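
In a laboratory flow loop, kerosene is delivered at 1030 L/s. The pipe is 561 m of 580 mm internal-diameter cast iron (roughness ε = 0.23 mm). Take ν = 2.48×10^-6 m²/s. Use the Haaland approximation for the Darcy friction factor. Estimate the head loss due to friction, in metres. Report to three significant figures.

h_f ≈ 12.3 m

V = 4Q/(πD²) = 4·1.03/(π·0.580²) = 3.898 m/s
Re = VD/ν = 3.898·0.580/2.48×10^-6 = 9.12×10^5 → turbulent
ε/D = 0.23/580 = 3.97×10^-4
Haaland: f = 0.01646
h_f = f(L/D)V²/(2g) = 0.01646·(561/0.580)·3.898²/(2·9.81) = 12.33 m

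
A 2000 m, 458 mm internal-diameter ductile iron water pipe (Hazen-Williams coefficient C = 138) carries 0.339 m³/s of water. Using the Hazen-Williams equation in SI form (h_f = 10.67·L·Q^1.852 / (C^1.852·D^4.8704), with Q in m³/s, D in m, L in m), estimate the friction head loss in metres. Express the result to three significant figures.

h_f = 10.67·2000·0.339^1.852 / (138^1.852·0.458^4.8704) = 14.05 m

h_f ≈ 14.1 m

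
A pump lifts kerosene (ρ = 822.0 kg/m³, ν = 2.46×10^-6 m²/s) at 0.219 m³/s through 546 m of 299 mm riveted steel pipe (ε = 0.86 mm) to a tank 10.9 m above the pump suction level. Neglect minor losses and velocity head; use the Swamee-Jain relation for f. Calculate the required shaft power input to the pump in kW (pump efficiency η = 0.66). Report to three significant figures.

V = 4Q/(πD²) = 3.119 m/s; Re = 3.79×10^5; ε/D = 0.00288; f = 0.02636
h_f = f(L/D)V²/2g = 23.86 m
Total head H = z + h_f = 10.9 + 23.86 = 34.76 m
P_hyd = ρgQH = 822.0·9.81·0.219·34.76 = 61.39 kW
P_shaft = P_hyd/η = 61.39/0.66 = 93.02 kW

P_shaft ≈ 93.0 kW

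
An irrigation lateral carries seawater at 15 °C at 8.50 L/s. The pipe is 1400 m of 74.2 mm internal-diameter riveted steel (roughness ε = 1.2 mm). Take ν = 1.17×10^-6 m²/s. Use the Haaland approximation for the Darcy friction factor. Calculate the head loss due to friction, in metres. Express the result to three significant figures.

V = 4Q/(πD²) = 4·0.00850/(π·0.0742²) = 1.966 m/s
Re = VD/ν = 1.966·0.0742/1.17×10^-6 = 1.25×10^5 → turbulent
ε/D = 1.2/74.2 = 0.0162
Haaland: f = 0.04534
h_f = f(L/D)V²/(2g) = 0.04534·(1400/0.0742)·1.966²/(2·9.81) = 168.5 m

h_f ≈ 168 m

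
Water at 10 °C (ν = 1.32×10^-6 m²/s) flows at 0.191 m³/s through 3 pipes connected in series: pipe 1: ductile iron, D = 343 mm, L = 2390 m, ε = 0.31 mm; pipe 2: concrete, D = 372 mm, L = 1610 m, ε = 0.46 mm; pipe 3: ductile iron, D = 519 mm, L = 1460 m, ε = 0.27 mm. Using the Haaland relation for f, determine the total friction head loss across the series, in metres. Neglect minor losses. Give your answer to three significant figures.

Pipe 1: V = 2.067 m/s, Re = 5.37×10^5, ε/D = 9.04×10^-4, f = 0.01972, h_1 = f(L/D)V²/2g = 29.93 m
Pipe 2: V = 1.757 m/s, Re = 4.95×10^5, ε/D = 0.00124, f = 0.02119, h_2 = f(L/D)V²/2g = 14.43 m
Pipe 3: V = 0.9028 m/s, Re = 3.55×10^5, ε/D = 5.20×10^-4, f = 0.01801, h_3 = f(L/D)V²/2g = 2.105 m
Series → Q common, losses add: H = Σh = 46.47 m

H ≈ 46.5 m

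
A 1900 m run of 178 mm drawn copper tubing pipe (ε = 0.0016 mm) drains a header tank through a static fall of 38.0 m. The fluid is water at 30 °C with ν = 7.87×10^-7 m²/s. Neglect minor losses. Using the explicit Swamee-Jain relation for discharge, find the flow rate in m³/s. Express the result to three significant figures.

Q ≈ 0.0572 m³/s

Swamee-Jain (Type II): Q = -0.965·√(gD⁵h_f/L)·ln[ε/(3.7D) + √(3.17ν²L/(gD³h_f))]
√(gD⁵h_f/L) = √(9.81·0.178⁵·38.0/1900) = 0.005921
ε/(3.7D) = 2.43×10^-6; √(3.17ν²L/(gD³h_f)) = 4.21×10^-5
Q = -0.965·0.005921·ln(4.455×10^-5) = 0.05725 m³/s
Check: V = 2.30 m/s, Re = 5.20×10^5, f = 0.01315, h_f = 37.9 m ≈ 38.0 m ✓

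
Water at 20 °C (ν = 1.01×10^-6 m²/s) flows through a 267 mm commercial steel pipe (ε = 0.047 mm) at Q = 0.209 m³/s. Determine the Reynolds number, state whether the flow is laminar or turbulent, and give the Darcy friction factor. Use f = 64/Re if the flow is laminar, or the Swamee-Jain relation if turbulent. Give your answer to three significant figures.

V = 4Q/(πD²) = 3.733 m/s
Re = VD/ν = 3.733·0.267/1.01×10^-6 = 9.87×10^5
Re > 4000 → turbulent; ε/D = 1.76×10^-4
Swamee-Jain: f = 0.01451

Re ≈ 9.87×10^5; turbulent; f ≈ 0.0145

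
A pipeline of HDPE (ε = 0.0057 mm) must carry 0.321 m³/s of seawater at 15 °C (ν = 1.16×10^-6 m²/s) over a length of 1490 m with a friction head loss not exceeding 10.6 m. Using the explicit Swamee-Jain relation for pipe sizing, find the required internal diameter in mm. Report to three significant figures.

D ≈ 435 mm

Swamee-Jain (Type III): D = 0.66·[ε^1.25·(LQ²/(gh_f))^4.75 + ν·Q^9.4·(L/(gh_f))^5.2]^0.04
LQ²/(gh_f) = 1.476; L/(gh_f) = 14.33
Term 1 = ε^1.25·(…)^4.75 = 1.77×10^-6; Term 2 = ν·Q^9.4·(…)^5.2 = 2.74×10^-5
D = 0.66·(1.77×10^-6 + 2.74×10^-5)^0.04 = 0.4347 m = 435 mm
Check: V = 2.16 m/s, Re = 8.11×10^5, f = 0.01231, h_f = 10.1 m ≈ 10.6 m ✓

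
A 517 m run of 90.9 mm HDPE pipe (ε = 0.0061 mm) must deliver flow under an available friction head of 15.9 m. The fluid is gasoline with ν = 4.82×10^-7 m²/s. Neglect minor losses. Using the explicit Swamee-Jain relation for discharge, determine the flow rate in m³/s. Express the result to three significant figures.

Swamee-Jain (Type II): Q = -0.965·√(gD⁵h_f/L)·ln[ε/(3.7D) + √(3.17ν²L/(gD³h_f))]
√(gD⁵h_f/L) = √(9.81·0.0909⁵·15.9/517) = 0.001368
ε/(3.7D) = 1.81×10^-5; √(3.17ν²L/(gD³h_f)) = 5.70×10^-5
Q = -0.965·0.001368·ln(7.515×10^-5) = 0.01254 m³/s
Check: V = 1.93 m/s, Re = 3.64×10^5, f = 0.01469, h_f = 15.9 m ≈ 15.9 m ✓

Q ≈ 0.0125 m³/s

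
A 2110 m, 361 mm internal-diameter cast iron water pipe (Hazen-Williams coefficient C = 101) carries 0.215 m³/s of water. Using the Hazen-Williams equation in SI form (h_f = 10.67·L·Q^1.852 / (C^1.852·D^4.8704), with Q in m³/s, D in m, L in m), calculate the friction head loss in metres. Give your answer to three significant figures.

h_f ≈ 36.2 m

h_f = 10.67·2110·0.215^1.852 / (101^1.852·0.361^4.8704) = 36.24 m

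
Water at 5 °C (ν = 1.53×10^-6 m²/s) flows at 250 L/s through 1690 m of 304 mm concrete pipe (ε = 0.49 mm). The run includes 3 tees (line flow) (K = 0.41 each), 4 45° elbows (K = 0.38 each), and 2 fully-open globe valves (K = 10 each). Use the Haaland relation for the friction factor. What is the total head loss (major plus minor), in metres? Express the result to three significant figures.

V = 4Q/(πD²) = 3.444 m/s; V²/2g = 0.6047 m
Re = 6.84×10^5, ε/D = 0.00161 → f = 0.02245 (Haaland)
Major: h_f = f(L/D)·V²/2g = 0.02245·5559·0.6047 = 75.47 m
Minor: ΣK = 22.8; h_m = ΣK·V²/2g = 13.76 m
Total H_L = 75.47 + 13.76 = 89.23 m

H_L ≈ 89.2 m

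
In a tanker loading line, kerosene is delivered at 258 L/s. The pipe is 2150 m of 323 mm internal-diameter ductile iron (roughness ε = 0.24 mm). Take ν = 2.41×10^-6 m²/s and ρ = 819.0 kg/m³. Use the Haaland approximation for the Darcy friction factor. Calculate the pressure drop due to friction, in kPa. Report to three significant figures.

Δp ≈ 516 kPa

V = 4Q/(πD²) = 4·0.258/(π·0.323²) = 3.149 m/s
Re = VD/ν = 3.149·0.323/2.41×10^-6 = 4.22×10^5 → turbulent
ε/D = 0.24/323 = 7.43×10^-4
Haaland: f = 0.01908
h_f = f(L/D)V²/(2g) = 0.01908·(2150/0.323)·3.149²/(2·9.81) = 64.18 m
Δp = ρg·h_f = 819.0·9.81·64.18 = 515.6 kPa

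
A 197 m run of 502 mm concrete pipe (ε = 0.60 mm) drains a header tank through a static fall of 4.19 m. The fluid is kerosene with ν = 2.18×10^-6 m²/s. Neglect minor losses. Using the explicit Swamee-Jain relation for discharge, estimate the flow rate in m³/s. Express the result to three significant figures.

Q ≈ 0.627 m³/s

Swamee-Jain (Type II): Q = -0.965·√(gD⁵h_f/L)·ln[ε/(3.7D) + √(3.17ν²L/(gD³h_f))]
√(gD⁵h_f/L) = √(9.81·0.502⁵·4.19/197) = 0.08156
ε/(3.7D) = 3.23×10^-4; √(3.17ν²L/(gD³h_f)) = 2.39×10^-5
Q = -0.965·0.08156·ln(3.469×10^-4) = 0.6270 m³/s
Check: V = 3.17 m/s, Re = 7.29×10^5, f = 0.02098, h_f = 4.21 m ≈ 4.19 m ✓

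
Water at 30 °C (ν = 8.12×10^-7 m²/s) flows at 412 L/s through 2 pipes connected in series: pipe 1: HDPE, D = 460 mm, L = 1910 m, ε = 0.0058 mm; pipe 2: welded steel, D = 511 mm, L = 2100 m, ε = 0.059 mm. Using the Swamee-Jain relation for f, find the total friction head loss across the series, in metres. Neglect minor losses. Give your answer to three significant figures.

Pipe 1: V = 2.479 m/s, Re = 1.40×10^6, ε/D = 1.26×10^-5, f = 0.01135, h_1 = f(L/D)V²/2g = 14.76 m
Pipe 2: V = 2.009 m/s, Re = 1.26×10^6, ε/D = 1.15×10^-4, f = 0.01350, h_2 = f(L/D)V²/2g = 11.41 m
Series → Q common, losses add: H = Σh = 26.17 m

H ≈ 26.2 m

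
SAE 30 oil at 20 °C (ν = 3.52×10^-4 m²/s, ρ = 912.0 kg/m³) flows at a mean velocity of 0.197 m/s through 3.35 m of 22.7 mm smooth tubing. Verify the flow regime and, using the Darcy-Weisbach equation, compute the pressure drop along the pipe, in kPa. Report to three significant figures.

Δp ≈ 13.2 kPa

Re = VD/ν = 0.197·0.02270/3.52×10^-4 = 12.7 → laminar (Re < 2300)
f = 64/Re = 5.038
h_f = f(L/D)V²/(2g) = 5.038·(3.35/0.02270)·0.197²/(2·9.81) = 1.471 m
Δp = ρg·h_f = 912.0·9.81·1.471 = 13.16 kPa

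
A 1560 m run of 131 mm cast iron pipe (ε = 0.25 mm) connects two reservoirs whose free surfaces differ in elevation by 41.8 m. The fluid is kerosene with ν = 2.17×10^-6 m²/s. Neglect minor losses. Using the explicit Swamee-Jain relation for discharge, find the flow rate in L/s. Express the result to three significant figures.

Swamee-Jain (Type II): Q = -0.965·√(gD⁵h_f/L)·ln[ε/(3.7D) + √(3.17ν²L/(gD³h_f))]
√(gD⁵h_f/L) = √(9.81·0.131⁵·41.8/1560) = 0.003184
ε/(3.7D) = 5.16×10^-4; √(3.17ν²L/(gD³h_f)) = 1.59×10^-4
Q = -0.965·0.003184·ln(6.747×10^-4) = 0.02244 m³/s
Check: V = 1.66 m/s, Re = 1.00×10^5, f = 0.02508, h_f = 42.2 m ≈ 41.8 m ✓

Q ≈ 22.4 L/s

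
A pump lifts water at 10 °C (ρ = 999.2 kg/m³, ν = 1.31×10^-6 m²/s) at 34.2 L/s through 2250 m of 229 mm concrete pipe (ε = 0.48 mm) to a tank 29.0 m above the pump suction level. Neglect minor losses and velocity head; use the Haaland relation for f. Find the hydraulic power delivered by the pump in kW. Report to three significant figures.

P_hyd ≈ 12.6 kW

V = 4Q/(πD²) = 0.8304 m/s; Re = 1.45×10^5; ε/D = 0.00210; f = 0.02480
h_f = f(L/D)V²/2g = 8.562 m
Total head H = z + h_f = 29.0 + 8.562 = 37.56 m
P_hyd = ρgQH = 999.2·9.81·0.0342·37.56 = 12.59 kW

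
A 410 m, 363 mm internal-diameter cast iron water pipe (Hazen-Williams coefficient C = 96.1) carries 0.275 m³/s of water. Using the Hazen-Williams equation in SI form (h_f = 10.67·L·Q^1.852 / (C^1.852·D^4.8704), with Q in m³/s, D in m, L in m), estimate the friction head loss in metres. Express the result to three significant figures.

h_f ≈ 11.9 m

h_f = 10.67·410·0.275^1.852 / (96.1^1.852·0.363^4.8704) = 11.86 m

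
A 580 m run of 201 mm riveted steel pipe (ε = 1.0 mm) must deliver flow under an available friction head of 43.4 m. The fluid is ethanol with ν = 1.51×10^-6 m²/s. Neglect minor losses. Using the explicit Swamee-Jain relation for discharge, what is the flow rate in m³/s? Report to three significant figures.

Swamee-Jain (Type II): Q = -0.965·√(gD⁵h_f/L)·ln[ε/(3.7D) + √(3.17ν²L/(gD³h_f))]
√(gD⁵h_f/L) = √(9.81·0.201⁵·43.4/580) = 0.01552
ε/(3.7D) = 0.00134; √(3.17ν²L/(gD³h_f)) = 3.48×10^-5
Q = -0.965·0.01552·ln(0.001379) = 0.09863 m³/s
Check: V = 3.11 m/s, Re = 4.14×10^5, f = 0.03066, h_f = 43.6 m ≈ 43.4 m ✓

Q ≈ 0.0986 m³/s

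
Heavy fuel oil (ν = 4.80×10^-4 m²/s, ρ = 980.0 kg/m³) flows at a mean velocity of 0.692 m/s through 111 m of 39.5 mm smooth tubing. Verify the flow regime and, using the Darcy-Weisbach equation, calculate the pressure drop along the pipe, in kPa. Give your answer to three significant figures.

Δp ≈ 741 kPa

Re = VD/ν = 0.692·0.03950/4.80×10^-4 = 56.9 → laminar (Re < 2300)
f = 64/Re = 1.124
h_f = f(L/D)V²/(2g) = 1.124·(111/0.03950)·0.692²/(2·9.81) = 77.08 m
Δp = ρg·h_f = 980.0·9.81·77.08 = 741.1 kPa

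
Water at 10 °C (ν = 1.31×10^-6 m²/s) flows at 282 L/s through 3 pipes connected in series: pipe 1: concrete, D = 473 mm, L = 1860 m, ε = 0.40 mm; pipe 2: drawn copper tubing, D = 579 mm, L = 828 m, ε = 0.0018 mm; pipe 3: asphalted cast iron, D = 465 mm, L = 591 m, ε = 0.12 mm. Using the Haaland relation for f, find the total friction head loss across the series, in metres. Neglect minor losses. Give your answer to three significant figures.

H ≈ 13.9 m

Pipe 1: V = 1.605 m/s, Re = 5.79×10^5, ε/D = 8.46×10^-4, f = 0.01941, h_1 = f(L/D)V²/2g = 10.02 m
Pipe 2: V = 1.071 m/s, Re = 4.73×10^5, ε/D = 3.11×10^-6, f = 0.01322, h_2 = f(L/D)V²/2g = 1.106 m
Pipe 3: V = 1.661 m/s, Re = 5.89×10^5, ε/D = 2.58×10^-4, f = 0.01563, h_3 = f(L/D)V²/2g = 2.793 m
Series → Q common, losses add: H = Σh = 13.92 m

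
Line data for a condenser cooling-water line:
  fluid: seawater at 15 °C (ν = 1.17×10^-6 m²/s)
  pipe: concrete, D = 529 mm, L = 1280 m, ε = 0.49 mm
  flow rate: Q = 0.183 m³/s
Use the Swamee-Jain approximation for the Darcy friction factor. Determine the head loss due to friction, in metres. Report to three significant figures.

V = 4Q/(πD²) = 4·0.183/(π·0.529²) = 0.8326 m/s
Re = VD/ν = 0.8326·0.529/1.17×10^-6 = 3.76×10^5 → turbulent
ε/D = 0.49/529 = 9.26×10^-4
Swamee-Jain: f = 0.02023
h_f = f(L/D)V²/(2g) = 0.02023·(1280/0.529)·0.8326²/(2·9.81) = 1.730 m

h_f ≈ 1.73 m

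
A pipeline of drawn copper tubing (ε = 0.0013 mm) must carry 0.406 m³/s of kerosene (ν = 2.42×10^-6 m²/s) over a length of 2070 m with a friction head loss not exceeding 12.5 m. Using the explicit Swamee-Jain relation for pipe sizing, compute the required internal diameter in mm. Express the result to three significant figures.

Swamee-Jain (Type III): D = 0.66·[ε^1.25·(LQ²/(gh_f))^4.75 + ν·Q^9.4·(L/(gh_f))^5.2]^0.04
LQ²/(gh_f) = 2.783; L/(gh_f) = 16.88
Term 1 = ε^1.25·(…)^4.75 = 5.67×10^-6; Term 2 = ν·Q^9.4·(…)^5.2 = 0.00122
D = 0.66·(5.67×10^-6 + 0.00122)^0.04 = 0.5048 m = 505 mm
Check: V = 2.03 m/s, Re = 4.23×10^5, f = 0.01353, h_f = 11.6 m ≈ 12.5 m ✓

D ≈ 505 mm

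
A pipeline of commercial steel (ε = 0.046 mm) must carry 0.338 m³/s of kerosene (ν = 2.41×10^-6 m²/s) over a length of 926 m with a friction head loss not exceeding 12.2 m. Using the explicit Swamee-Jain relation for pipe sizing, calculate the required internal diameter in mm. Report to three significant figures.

D ≈ 408 mm

Swamee-Jain (Type III): D = 0.66·[ε^1.25·(LQ²/(gh_f))^4.75 + ν·Q^9.4·(L/(gh_f))^5.2]^0.04
LQ²/(gh_f) = 0.8839; L/(gh_f) = 7.737
Term 1 = ε^1.25·(…)^4.75 = 2.11×10^-6; Term 2 = ν·Q^9.4·(…)^5.2 = 3.75×10^-6
D = 0.66·(2.11×10^-6 + 3.75×10^-6)^0.04 = 0.4076 m = 408 mm
Check: V = 2.59 m/s, Re = 4.38×10^5, f = 0.01484, h_f = 11.5 m ≈ 12.2 m ✓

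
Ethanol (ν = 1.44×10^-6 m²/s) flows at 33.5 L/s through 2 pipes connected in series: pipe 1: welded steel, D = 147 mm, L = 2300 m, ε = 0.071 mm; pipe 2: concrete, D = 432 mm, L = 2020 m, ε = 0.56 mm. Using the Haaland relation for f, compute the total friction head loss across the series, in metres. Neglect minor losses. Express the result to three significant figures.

Pipe 1: V = 1.974 m/s, Re = 2.02×10^5, ε/D = 4.83×10^-4, f = 0.01854, h_1 = f(L/D)V²/2g = 57.59 m
Pipe 2: V = 0.2286 m/s, Re = 6.86×10^4, ε/D = 0.00130, f = 0.02371, h_2 = f(L/D)V²/2g = 0.2952 m
Series → Q common, losses add: H = Σh = 57.88 m

H ≈ 57.9 m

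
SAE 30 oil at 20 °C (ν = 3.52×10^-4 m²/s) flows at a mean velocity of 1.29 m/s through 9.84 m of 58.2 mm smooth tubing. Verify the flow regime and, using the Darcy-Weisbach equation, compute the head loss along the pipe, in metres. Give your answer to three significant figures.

h_f ≈ 4.30 m

Re = VD/ν = 1.29·0.05820/3.52×10^-4 = 213 → laminar (Re < 2300)
f = 64/Re = 0.3001
h_f = f(L/D)V²/(2g) = 0.3001·(9.84/0.05820)·1.29²/(2·9.81) = 4.303 m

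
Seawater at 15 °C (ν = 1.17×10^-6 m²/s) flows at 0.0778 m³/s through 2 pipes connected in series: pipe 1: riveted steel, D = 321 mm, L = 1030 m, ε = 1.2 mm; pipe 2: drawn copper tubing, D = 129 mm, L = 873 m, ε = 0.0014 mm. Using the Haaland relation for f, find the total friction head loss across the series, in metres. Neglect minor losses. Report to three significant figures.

Pipe 1: V = 0.9613 m/s, Re = 2.64×10^5, ε/D = 0.00374, f = 0.02831, h_1 = f(L/D)V²/2g = 4.279 m
Pipe 2: V = 5.953 m/s, Re = 6.56×10^5, ε/D = 1.09×10^-5, f = 0.01260, h_2 = f(L/D)V²/2g = 154.0 m
Series → Q common, losses add: H = Σh = 158.3 m

H ≈ 158 m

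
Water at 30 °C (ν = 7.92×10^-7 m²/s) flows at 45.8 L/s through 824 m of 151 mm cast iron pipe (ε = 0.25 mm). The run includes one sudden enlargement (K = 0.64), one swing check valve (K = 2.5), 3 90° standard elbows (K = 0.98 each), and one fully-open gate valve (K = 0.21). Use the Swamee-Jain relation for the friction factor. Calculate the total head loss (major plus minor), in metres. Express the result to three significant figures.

H_L ≈ 43.6 m

V = 4Q/(πD²) = 2.558 m/s; V²/2g = 0.3334 m
Re = 4.88×10^5, ε/D = 0.00166 → f = 0.02283 (Swamee-Jain)
Major: h_f = f(L/D)·V²/2g = 0.02283·5457·0.3334 = 41.54 m
Minor: ΣK = 6.29; h_m = ΣK·V²/2g = 2.097 m
Total H_L = 41.54 + 2.097 = 43.64 m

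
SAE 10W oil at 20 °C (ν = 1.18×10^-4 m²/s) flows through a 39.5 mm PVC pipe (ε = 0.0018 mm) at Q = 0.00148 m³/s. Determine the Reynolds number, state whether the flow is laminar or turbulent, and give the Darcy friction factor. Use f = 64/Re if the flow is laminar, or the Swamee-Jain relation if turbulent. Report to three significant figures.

Re ≈ 404; laminar; f = 64/Re ≈ 0.158

V = 4Q/(πD²) = 1.208 m/s
Re = VD/ν = 1.208·0.0395/1.18×10^-4 = 404
Re < 2300 → laminar → f = 64/Re = 0.1583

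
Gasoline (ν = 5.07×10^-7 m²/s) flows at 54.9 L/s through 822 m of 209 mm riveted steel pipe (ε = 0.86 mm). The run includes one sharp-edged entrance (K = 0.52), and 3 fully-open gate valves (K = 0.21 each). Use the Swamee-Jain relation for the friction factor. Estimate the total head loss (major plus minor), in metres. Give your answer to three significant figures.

V = 4Q/(πD²) = 1.600 m/s; V²/2g = 0.1305 m
Re = 6.60×10^5, ε/D = 0.00411 → f = 0.02890 (Swamee-Jain)
Major: h_f = f(L/D)·V²/2g = 0.02890·3933·0.1305 = 14.84 m
Minor: ΣK = 1.15; h_m = ΣK·V²/2g = 0.1501 m
Total H_L = 14.84 + 0.1501 = 14.99 m

H_L ≈ 15.0 m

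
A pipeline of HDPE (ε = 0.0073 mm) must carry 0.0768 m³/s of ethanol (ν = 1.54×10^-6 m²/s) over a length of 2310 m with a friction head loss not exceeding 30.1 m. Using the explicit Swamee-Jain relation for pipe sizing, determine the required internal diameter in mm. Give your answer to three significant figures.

D ≈ 226 mm

Swamee-Jain (Type III): D = 0.66·[ε^1.25·(LQ²/(gh_f))^4.75 + ν·Q^9.4·(L/(gh_f))^5.2]^0.04
LQ²/(gh_f) = 0.04614; L/(gh_f) = 7.823
Term 1 = ε^1.25·(…)^4.75 = 1.71×10^-13; Term 2 = ν·Q^9.4·(…)^5.2 = 2.27×10^-12
D = 0.66·(1.71×10^-13 + 2.27×10^-12)^0.04 = 0.2265 m = 226 mm
Check: V = 1.91 m/s, Re = 2.80×10^5, f = 0.01491, h_f = 28.2 m ≈ 30.1 m ✓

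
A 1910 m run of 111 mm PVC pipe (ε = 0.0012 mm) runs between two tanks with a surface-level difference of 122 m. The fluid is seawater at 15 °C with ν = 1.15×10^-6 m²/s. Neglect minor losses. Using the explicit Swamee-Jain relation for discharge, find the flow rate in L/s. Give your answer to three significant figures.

Q ≈ 29.9 L/s

Swamee-Jain (Type II): Q = -0.965·√(gD⁵h_f/L)·ln[ε/(3.7D) + √(3.17ν²L/(gD³h_f))]
√(gD⁵h_f/L) = √(9.81·0.111⁵·122/1910) = 0.003249
ε/(3.7D) = 2.92×10^-6; √(3.17ν²L/(gD³h_f)) = 6.99×10^-5
Q = -0.965·0.003249·ln(7.287×10^-5) = 0.02987 m³/s
Check: V = 3.09 m/s, Re = 2.98×10^5, f = 0.01452, h_f = 121 m ≈ 122 m ✓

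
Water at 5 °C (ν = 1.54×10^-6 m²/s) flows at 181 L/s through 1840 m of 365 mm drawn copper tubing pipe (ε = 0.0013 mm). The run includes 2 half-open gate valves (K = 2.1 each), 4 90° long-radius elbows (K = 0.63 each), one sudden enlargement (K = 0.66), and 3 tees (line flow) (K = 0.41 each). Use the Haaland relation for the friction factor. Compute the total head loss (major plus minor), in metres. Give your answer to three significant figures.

V = 4Q/(πD²) = 1.730 m/s; V²/2g = 0.1525 m
Re = 4.10×10^5, ε/D = 3.56×10^-6 → f = 0.01357 (Haaland)
Major: h_f = f(L/D)·V²/2g = 0.01357·5041·0.1525 = 10.44 m
Minor: ΣK = 8.61; h_m = ΣK·V²/2g = 1.313 m
Total H_L = 10.44 + 1.313 = 11.75 m

H_L ≈ 11.7 m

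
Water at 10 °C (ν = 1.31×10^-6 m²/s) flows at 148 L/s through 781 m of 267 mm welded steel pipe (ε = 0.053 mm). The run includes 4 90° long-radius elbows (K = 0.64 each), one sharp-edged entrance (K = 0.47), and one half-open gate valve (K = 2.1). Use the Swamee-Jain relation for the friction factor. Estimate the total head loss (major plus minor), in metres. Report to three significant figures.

H_L ≈ 17.9 m

V = 4Q/(πD²) = 2.643 m/s; V²/2g = 0.3561 m
Re = 5.39×10^5, ε/D = 1.99×10^-4 → f = 0.01540 (Swamee-Jain)
Major: h_f = f(L/D)·V²/2g = 0.01540·2925·0.3561 = 16.04 m
Minor: ΣK = 5.13; h_m = ΣK·V²/2g = 1.827 m
Total H_L = 16.04 + 1.827 = 17.87 m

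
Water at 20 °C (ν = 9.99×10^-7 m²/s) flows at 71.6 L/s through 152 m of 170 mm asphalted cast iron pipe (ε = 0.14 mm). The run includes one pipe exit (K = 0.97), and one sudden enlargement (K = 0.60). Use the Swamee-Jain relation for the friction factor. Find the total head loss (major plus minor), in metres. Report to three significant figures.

V = 4Q/(πD²) = 3.154 m/s; V²/2g = 0.5072 m
Re = 5.37×10^5, ε/D = 8.24×10^-4 → f = 0.01950 (Swamee-Jain)
Major: h_f = f(L/D)·V²/2g = 0.01950·894.1·0.5072 = 8.842 m
Minor: ΣK = 1.57; h_m = ΣK·V²/2g = 0.7963 m
Total H_L = 8.842 + 0.7963 = 9.638 m

H_L ≈ 9.64 m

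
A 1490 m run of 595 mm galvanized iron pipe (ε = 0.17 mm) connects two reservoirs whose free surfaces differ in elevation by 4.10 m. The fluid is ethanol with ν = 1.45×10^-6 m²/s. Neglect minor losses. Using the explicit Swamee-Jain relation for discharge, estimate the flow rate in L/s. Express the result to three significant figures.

Q ≈ 394 L/s

Swamee-Jain (Type II): Q = -0.965·√(gD⁵h_f/L)·ln[ε/(3.7D) + √(3.17ν²L/(gD³h_f))]
√(gD⁵h_f/L) = √(9.81·0.595⁵·4.10/1490) = 0.04487
ε/(3.7D) = 7.72×10^-5; √(3.17ν²L/(gD³h_f)) = 3.42×10^-5
Q = -0.965·0.04487·ln(1.115×10^-4) = 0.3941 m³/s
Check: V = 1.42 m/s, Re = 5.82×10^5, f = 0.01609, h_f = 4.13 m ≈ 4.10 m ✓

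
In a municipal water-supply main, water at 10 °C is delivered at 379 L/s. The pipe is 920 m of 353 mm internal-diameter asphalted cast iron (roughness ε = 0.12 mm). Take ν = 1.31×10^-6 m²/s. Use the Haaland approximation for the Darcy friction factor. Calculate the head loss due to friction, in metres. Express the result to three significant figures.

h_f ≈ 31.7 m

V = 4Q/(πD²) = 4·0.379/(π·0.353²) = 3.873 m/s
Re = VD/ν = 3.873·0.353/1.31×10^-6 = 1.04×10^6 → turbulent
ε/D = 0.12/353 = 3.40×10^-4
Haaland: f = 0.01593
h_f = f(L/D)V²/(2g) = 0.01593·(920/0.353)·3.873²/(2·9.81) = 31.74 m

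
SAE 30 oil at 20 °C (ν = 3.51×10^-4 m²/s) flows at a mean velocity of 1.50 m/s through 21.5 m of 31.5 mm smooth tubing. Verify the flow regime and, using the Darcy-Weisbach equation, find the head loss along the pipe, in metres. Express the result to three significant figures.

h_f ≈ 37.2 m

Re = VD/ν = 1.50·0.03150/3.51×10^-4 = 135 → laminar (Re < 2300)
f = 64/Re = 0.4754
h_f = f(L/D)V²/(2g) = 0.4754·(21.5/0.03150)·1.50²/(2·9.81) = 37.21 m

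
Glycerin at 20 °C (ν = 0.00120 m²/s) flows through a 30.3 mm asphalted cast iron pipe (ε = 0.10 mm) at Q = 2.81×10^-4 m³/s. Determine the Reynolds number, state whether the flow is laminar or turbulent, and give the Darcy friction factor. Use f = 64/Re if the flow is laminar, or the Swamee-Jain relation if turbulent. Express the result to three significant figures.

V = 4Q/(πD²) = 0.3897 m/s
Re = VD/ν = 0.3897·0.0303/0.00120 = 9.84
Re < 2300 → laminar → f = 64/Re = 6.504

Re ≈ 9.84; laminar; f = 64/Re ≈ 6.50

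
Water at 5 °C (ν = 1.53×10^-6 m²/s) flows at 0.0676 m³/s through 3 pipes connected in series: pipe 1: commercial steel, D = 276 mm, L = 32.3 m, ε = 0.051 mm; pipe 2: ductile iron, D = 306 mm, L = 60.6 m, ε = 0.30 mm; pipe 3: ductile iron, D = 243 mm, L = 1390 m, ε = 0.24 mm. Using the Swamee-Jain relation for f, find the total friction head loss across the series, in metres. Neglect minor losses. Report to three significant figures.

H ≈ 13.3 m

Pipe 1: V = 1.130 m/s, Re = 2.04×10^5, ε/D = 1.85×10^-4, f = 0.01698, h_1 = f(L/D)V²/2g = 0.1293 m
Pipe 2: V = 0.9192 m/s, Re = 1.84×10^5, ε/D = 9.80×10^-4, f = 0.02123, h_2 = f(L/D)V²/2g = 0.1810 m
Pipe 3: V = 1.458 m/s, Re = 2.32×10^5, ε/D = 9.88×10^-4, f = 0.02097, h_3 = f(L/D)V²/2g = 12.99 m
Series → Q common, losses add: H = Σh = 13.30 m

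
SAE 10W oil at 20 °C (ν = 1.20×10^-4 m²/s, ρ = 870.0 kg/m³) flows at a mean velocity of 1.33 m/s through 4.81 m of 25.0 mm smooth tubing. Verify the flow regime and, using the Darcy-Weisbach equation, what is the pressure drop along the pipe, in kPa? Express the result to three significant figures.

Δp ≈ 34.2 kPa

Re = VD/ν = 1.33·0.02500/1.20×10^-4 = 277 → laminar (Re < 2300)
f = 64/Re = 0.2310
h_f = f(L/D)V²/(2g) = 0.2310·(4.81/0.02500)·1.33²/(2·9.81) = 4.007 m
Δp = ρg·h_f = 870.0·9.81·4.007 = 34.20 kPa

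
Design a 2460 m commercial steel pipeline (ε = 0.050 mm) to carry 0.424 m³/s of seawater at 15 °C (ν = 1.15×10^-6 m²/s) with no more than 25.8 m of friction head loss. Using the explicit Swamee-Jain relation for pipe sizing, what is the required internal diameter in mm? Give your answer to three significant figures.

D ≈ 458 mm

Swamee-Jain (Type III): D = 0.66·[ε^1.25·(LQ²/(gh_f))^4.75 + ν·Q^9.4·(L/(gh_f))^5.2]^0.04
LQ²/(gh_f) = 1.747; L/(gh_f) = 9.720
Term 1 = ε^1.25·(…)^4.75 = 5.96×10^-5; Term 2 = ν·Q^9.4·(…)^5.2 = 4.94×10^-5
D = 0.66·(5.96×10^-5 + 4.94×10^-5)^0.04 = 0.4582 m = 458 mm
Check: V = 2.57 m/s, Re = 1.02×10^6, f = 0.01361, h_f = 24.6 m ≈ 25.8 m ✓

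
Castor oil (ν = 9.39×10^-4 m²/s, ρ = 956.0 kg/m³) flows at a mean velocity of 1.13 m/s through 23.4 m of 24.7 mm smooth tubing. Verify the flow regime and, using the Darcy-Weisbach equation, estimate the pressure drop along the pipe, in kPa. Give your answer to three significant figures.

Re = VD/ν = 1.13·0.02470/9.39×10^-4 = 29.7 → laminar (Re < 2300)
f = 64/Re = 2.153
h_f = f(L/D)V²/(2g) = 2.153·(23.4/0.02470)·1.13²/(2·9.81) = 132.8 m
Δp = ρg·h_f = 956.0·9.81·132.8 = 1245 kPa

Δp ≈ 1250 kPa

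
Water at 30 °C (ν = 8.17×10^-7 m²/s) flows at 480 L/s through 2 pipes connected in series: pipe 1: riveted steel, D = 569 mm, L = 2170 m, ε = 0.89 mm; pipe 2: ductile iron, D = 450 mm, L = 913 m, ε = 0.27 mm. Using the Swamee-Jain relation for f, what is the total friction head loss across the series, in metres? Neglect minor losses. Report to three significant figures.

Pipe 1: V = 1.888 m/s, Re = 1.31×10^6, ε/D = 0.00156, f = 0.02220, h_1 = f(L/D)V²/2g = 15.37 m
Pipe 2: V = 3.018 m/s, Re = 1.66×10^6, ε/D = 6.00×10^-4, f = 0.01775, h_2 = f(L/D)V²/2g = 16.72 m
Series → Q common, losses add: H = Σh = 32.09 m

H ≈ 32.1 m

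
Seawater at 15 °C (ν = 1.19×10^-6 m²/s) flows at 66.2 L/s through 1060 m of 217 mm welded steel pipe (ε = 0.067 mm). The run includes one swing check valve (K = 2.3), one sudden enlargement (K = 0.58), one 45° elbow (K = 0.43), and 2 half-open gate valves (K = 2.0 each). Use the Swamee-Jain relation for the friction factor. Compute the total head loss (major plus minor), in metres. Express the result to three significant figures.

V = 4Q/(πD²) = 1.790 m/s; V²/2g = 0.1633 m
Re = 3.26×10^5, ε/D = 3.09×10^-4 → f = 0.01699 (Swamee-Jain)
Major: h_f = f(L/D)·V²/2g = 0.01699·4885·0.1633 = 13.56 m
Minor: ΣK = 7.31; h_m = ΣK·V²/2g = 1.194 m
Total H_L = 13.56 + 1.194 = 14.75 m

H_L ≈ 14.7 m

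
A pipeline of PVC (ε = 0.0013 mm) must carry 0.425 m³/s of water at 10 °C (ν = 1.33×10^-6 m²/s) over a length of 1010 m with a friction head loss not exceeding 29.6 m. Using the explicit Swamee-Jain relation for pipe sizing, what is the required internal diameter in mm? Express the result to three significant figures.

D ≈ 361 mm

Swamee-Jain (Type III): D = 0.66·[ε^1.25·(LQ²/(gh_f))^4.75 + ν·Q^9.4·(L/(gh_f))^5.2]^0.04
LQ²/(gh_f) = 0.6283; L/(gh_f) = 3.478
Term 1 = ε^1.25·(…)^4.75 = 4.83×10^-9; Term 2 = ν·Q^9.4·(…)^5.2 = 2.79×10^-7
D = 0.66·(4.83×10^-9 + 2.79×10^-7)^0.04 = 0.3611 m = 361 mm
Check: V = 4.15 m/s, Re = 1.13×10^6, f = 0.01148, h_f = 28.2 m ≈ 29.6 m ✓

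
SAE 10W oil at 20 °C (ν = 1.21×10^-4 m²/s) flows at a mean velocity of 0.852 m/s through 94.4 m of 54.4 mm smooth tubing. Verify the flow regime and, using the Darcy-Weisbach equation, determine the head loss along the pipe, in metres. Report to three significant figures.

h_f ≈ 10.7 m

Re = VD/ν = 0.852·0.05440/1.21×10^-4 = 383 → laminar (Re < 2300)
f = 64/Re = 0.1671
h_f = f(L/D)V²/(2g) = 0.1671·(94.4/0.05440)·0.852²/(2·9.81) = 10.73 m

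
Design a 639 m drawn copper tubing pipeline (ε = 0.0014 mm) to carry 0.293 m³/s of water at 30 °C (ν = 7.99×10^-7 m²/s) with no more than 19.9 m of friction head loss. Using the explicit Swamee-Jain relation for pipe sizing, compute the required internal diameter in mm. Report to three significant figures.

Swamee-Jain (Type III): D = 0.66·[ε^1.25·(LQ²/(gh_f))^4.75 + ν·Q^9.4·(L/(gh_f))^5.2]^0.04
LQ²/(gh_f) = 0.2810; L/(gh_f) = 3.273
Term 1 = ε^1.25·(…)^4.75 = 1.16×10^-10; Term 2 = ν·Q^9.4·(…)^5.2 = 3.71×10^-9
D = 0.66·(1.16×10^-10 + 3.71×10^-9)^0.04 = 0.3040 m = 304 mm
Check: V = 4.04 m/s, Re = 1.54×10^6, f = 0.01096, h_f = 19.1 m ≈ 19.9 m ✓

D ≈ 304 mm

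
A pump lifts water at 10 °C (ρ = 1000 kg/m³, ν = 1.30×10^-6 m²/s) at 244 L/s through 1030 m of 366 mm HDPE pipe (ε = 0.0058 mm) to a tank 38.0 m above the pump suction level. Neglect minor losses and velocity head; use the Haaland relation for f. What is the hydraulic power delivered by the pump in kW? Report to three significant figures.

P_hyd ≈ 114 kW

V = 4Q/(πD²) = 2.319 m/s; Re = 6.53×10^5; ε/D = 1.58×10^-5; f = 0.01268
h_f = f(L/D)V²/2g = 9.785 m
Total head H = z + h_f = 38.0 + 9.785 = 47.78 m
P_hyd = ρgQH = 1000·9.81·0.244·47.78 = 114.4 kW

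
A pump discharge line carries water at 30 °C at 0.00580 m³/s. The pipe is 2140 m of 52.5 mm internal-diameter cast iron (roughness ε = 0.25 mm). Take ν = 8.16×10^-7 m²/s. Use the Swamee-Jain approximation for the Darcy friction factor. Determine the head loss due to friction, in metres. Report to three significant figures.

h_f ≈ 458 m

V = 4Q/(πD²) = 4·0.00580/(π·0.0525²) = 2.679 m/s
Re = VD/ν = 2.679·0.0525/8.16×10^-7 = 1.72×10^5 → turbulent
ε/D = 0.25/52.5 = 0.00476
Swamee-Jain: f = 0.03068
h_f = f(L/D)V²/(2g) = 0.03068·(2140/0.0525)·2.679²/(2·9.81) = 457.6 m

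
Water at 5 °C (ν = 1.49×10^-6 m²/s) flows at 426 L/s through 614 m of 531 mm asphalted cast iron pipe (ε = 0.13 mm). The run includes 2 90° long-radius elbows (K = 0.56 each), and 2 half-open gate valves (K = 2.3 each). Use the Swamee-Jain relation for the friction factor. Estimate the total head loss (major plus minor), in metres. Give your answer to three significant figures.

V = 4Q/(πD²) = 1.924 m/s; V²/2g = 0.1886 m
Re = 6.86×10^5, ε/D = 2.45×10^-4 → f = 0.01557 (Swamee-Jain)
Major: h_f = f(L/D)·V²/2g = 0.01557·1156·0.1886 = 3.395 m
Minor: ΣK = 5.72; h_m = ΣK·V²/2g = 1.079 m
Total H_L = 3.395 + 1.079 = 4.474 m

H_L ≈ 4.47 m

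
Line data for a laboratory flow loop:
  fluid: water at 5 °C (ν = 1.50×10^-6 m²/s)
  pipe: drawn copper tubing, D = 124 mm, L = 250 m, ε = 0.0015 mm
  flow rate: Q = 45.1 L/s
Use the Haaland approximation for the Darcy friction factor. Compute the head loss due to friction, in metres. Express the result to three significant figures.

V = 4Q/(πD²) = 4·0.0451/(π·0.124²) = 3.735 m/s
Re = VD/ν = 3.735·0.124/1.50×10^-6 = 3.09×10^5 → turbulent
ε/D = 0.0015/124 = 1.21×10^-5
Haaland: f = 0.01437
h_f = f(L/D)V²/(2g) = 0.01437·(250/0.124)·3.735²/(2·9.81) = 20.59 m

h_f ≈ 20.6 m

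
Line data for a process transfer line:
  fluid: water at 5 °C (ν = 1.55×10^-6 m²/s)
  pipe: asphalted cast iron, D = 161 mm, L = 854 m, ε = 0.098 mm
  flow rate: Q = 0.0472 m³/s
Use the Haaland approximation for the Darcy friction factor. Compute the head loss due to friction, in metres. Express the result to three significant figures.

V = 4Q/(πD²) = 4·0.0472/(π·0.161²) = 2.318 m/s
Re = VD/ν = 2.318·0.161/1.55×10^-6 = 2.41×10^5 → turbulent
ε/D = 0.098/161 = 6.09×10^-4
Haaland: f = 0.01893
h_f = f(L/D)V²/(2g) = 0.01893·(854/0.161)·2.318²/(2·9.81) = 27.52 m

h_f ≈ 27.5 m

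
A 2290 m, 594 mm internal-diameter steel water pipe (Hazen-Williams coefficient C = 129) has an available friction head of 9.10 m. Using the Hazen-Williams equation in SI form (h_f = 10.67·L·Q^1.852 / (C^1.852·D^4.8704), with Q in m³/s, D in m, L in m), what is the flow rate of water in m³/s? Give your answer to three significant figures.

Rearranging: Q = [h_f·C^1.852·D^4.8704 / (10.67·L)]^(1/1.852)
Q = [9.10·129^1.852·0.594^4.8704 / (10.67·2290)]^0.540 = 0.4615 m³/s

Q ≈ 0.462 m³/s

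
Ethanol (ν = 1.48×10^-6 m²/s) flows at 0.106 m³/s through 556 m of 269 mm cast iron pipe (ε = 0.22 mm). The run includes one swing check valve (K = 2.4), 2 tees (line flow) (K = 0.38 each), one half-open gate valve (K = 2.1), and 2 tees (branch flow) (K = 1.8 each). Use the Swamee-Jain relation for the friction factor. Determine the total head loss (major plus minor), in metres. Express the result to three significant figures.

H_L ≈ 8.84 m

V = 4Q/(πD²) = 1.865 m/s; V²/2g = 0.1773 m
Re = 3.39×10^5, ε/D = 8.18×10^-4 → f = 0.01983 (Swamee-Jain)
Major: h_f = f(L/D)·V²/2g = 0.01983·2067·0.1773 = 7.268 m
Minor: ΣK = 8.86; h_m = ΣK·V²/2g = 1.571 m
Total H_L = 7.268 + 1.571 = 8.839 m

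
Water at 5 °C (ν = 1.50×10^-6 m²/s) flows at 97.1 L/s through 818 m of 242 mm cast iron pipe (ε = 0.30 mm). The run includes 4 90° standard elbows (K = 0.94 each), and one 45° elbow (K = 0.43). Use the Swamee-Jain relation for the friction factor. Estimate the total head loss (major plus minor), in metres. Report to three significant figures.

H_L ≈ 17.5 m

V = 4Q/(πD²) = 2.111 m/s; V²/2g = 0.2271 m
Re = 3.41×10^5, ε/D = 0.00124 → f = 0.02159 (Swamee-Jain)
Major: h_f = f(L/D)·V²/2g = 0.02159·3380·0.2271 = 16.57 m
Minor: ΣK = 4.19; h_m = ΣK·V²/2g = 0.9517 m
Total H_L = 16.57 + 0.9517 = 17.53 m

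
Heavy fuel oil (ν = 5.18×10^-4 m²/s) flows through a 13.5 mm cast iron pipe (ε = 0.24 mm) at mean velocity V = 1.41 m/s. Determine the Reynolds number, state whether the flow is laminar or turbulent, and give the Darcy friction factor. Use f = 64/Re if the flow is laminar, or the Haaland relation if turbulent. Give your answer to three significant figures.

Re ≈ 36.7; laminar; f = 64/Re ≈ 1.74

Re = VD/ν = 1.410·0.0135/5.18×10^-4 = 36.7
Re < 2300 → laminar → f = 64/Re = 1.742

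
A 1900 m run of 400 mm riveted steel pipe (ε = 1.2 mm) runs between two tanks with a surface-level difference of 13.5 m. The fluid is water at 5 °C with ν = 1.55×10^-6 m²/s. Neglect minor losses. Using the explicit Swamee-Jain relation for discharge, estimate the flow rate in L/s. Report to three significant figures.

Q ≈ 182 L/s

Swamee-Jain (Type II): Q = -0.965·√(gD⁵h_f/L)·ln[ε/(3.7D) + √(3.17ν²L/(gD³h_f))]
√(gD⁵h_f/L) = √(9.81·0.400⁵·13.5/1900) = 0.02672
ε/(3.7D) = 8.11×10^-4; √(3.17ν²L/(gD³h_f)) = 4.13×10^-5
Q = -0.965·0.02672·ln(8.521×10^-4) = 0.1822 m³/s
Check: V = 1.45 m/s, Re = 3.74×10^5, f = 0.02666, h_f = 13.6 m ≈ 13.5 m ✓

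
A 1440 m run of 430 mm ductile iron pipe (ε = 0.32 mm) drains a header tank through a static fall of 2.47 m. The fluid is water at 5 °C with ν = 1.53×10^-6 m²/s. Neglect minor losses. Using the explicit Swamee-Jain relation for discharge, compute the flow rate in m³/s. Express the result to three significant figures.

Q ≈ 0.124 m³/s

Swamee-Jain (Type II): Q = -0.965·√(gD⁵h_f/L)·ln[ε/(3.7D) + √(3.17ν²L/(gD³h_f))]
√(gD⁵h_f/L) = √(9.81·0.430⁵·2.47/1440) = 0.01573
ε/(3.7D) = 2.01×10^-4; √(3.17ν²L/(gD³h_f)) = 7.45×10^-5
Q = -0.965·0.01573·ln(2.756×10^-4) = 0.1244 m³/s
Check: V = 0.857 m/s, Re = 2.41×10^5, f = 0.01987, h_f = 2.49 m ≈ 2.47 m ✓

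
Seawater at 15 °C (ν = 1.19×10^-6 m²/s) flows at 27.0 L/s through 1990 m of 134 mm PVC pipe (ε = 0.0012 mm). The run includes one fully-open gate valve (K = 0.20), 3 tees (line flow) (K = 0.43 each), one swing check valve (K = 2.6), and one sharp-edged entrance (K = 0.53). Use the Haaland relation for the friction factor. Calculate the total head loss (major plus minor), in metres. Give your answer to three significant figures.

V = 4Q/(πD²) = 1.915 m/s; V²/2g = 0.1868 m
Re = 2.16×10^5, ε/D = 8.96×10^-6 → f = 0.01533 (Haaland)
Major: h_f = f(L/D)·V²/2g = 0.01533·14851·0.1868 = 42.53 m
Minor: ΣK = 4.62; h_m = ΣK·V²/2g = 0.8631 m
Total H_L = 42.53 + 0.8631 = 43.40 m

H_L ≈ 43.4 m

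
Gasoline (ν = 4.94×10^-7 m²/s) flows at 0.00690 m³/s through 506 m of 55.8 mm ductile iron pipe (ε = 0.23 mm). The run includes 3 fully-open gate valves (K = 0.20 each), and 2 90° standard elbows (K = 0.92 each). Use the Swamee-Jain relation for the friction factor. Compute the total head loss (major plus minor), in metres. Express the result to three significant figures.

H_L ≈ 108 m

V = 4Q/(πD²) = 2.822 m/s; V²/2g = 0.4058 m
Re = 3.19×10^5, ε/D = 0.00412 → f = 0.02914 (Swamee-Jain)
Major: h_f = f(L/D)·V²/2g = 0.02914·9068·0.4058 = 107.2 m
Minor: ΣK = 2.44; h_m = ΣK·V²/2g = 0.9901 m
Total H_L = 107.2 + 0.9901 = 108.2 m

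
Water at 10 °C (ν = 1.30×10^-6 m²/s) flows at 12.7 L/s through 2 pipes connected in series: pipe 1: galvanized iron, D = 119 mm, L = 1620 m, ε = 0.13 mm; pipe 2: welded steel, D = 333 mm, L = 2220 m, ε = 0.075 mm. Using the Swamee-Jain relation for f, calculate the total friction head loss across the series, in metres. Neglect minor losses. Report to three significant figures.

Pipe 1: V = 1.142 m/s, Re = 1.05×10^5, ε/D = 0.00109, f = 0.02257, h_1 = f(L/D)V²/2g = 20.42 m
Pipe 2: V = 0.1458 m/s, Re = 3.74×10^4, ε/D = 2.25×10^-4, f = 0.02296, h_2 = f(L/D)V²/2g = 0.1659 m
Series → Q common, losses add: H = Σh = 20.58 m

H ≈ 20.6 m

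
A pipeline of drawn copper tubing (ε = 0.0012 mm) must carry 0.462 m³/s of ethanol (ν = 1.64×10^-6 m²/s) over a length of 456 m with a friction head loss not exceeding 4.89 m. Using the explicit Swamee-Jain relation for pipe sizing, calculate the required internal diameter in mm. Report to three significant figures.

Swamee-Jain (Type III): D = 0.66·[ε^1.25·(LQ²/(gh_f))^4.75 + ν·Q^9.4·(L/(gh_f))^5.2]^0.04
LQ²/(gh_f) = 2.029; L/(gh_f) = 9.506
Term 1 = ε^1.25·(…)^4.75 = 1.14×10^-6; Term 2 = ν·Q^9.4·(…)^5.2 = 1.41×10^-4
D = 0.66·(1.14×10^-6 + 1.41×10^-4)^0.04 = 0.4630 m = 463 mm
Check: V = 2.74 m/s, Re = 7.75×10^5, f = 0.01218, h_f = 4.60 m ≈ 4.89 m ✓

D ≈ 463 mm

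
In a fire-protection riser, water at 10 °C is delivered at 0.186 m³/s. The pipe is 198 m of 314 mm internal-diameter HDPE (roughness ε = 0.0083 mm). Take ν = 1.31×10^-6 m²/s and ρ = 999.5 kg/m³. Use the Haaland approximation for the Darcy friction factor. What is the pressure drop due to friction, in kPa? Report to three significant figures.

V = 4Q/(πD²) = 4·0.186/(π·0.314²) = 2.402 m/s
Re = VD/ν = 2.402·0.314/1.31×10^-6 = 5.76×10^5 → turbulent
ε/D = 0.0083/314 = 2.64×10^-5
Haaland: f = 0.01309
h_f = f(L/D)V²/(2g) = 0.01309·(198/0.314)·2.402²/(2·9.81) = 2.427 m
Δp = ρg·h_f = 999.5·9.81·2.427 = 23.79 kPa

Δp ≈ 23.8 kPa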